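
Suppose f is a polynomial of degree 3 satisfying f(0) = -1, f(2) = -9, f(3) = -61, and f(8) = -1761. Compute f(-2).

Using the Lagrange interpolation formula with nodes 0, 2, 3, 8:
  L_0(s) = (s - 2)(s - 3)(s - 8) / -48
  L_1(s) = s(s - 3)(s - 8) / 12
  L_2(s) = s(s - 2)(s - 8) / -15
  L_3(s) = s(s - 2)(s - 3) / 240
Then f(s) = -1·L_0(s) - 9·L_1(s) - 61·L_2(s) - 1761·L_3(s).
Expanding and collecting terms gives f(s) = -4s^3 + 4s^2 + 4s - 1.
Evaluating at s = -2: f(-2) = 39.

39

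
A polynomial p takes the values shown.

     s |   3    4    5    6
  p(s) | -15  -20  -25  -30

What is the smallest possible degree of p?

Forward differences of the values at s = 3, 4, 5, 6:
  p  : -15  -20  -25  -30
  Δ  : -5  -5  -5
  Δ^2: 0  0
  Δ^3: 0
The first differences are constant (-5) and nonzero, while all higher differences vanish, so the minimal degree is 1.

1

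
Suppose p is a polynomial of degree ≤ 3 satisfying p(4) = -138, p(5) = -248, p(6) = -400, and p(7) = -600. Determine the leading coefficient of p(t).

-1

Write p(t) = at^3 + bt^2 + ct + d. Substituting each data point gives a linear system:
  64a + 16b + 4c + d = -138
  125a + 25b + 5c + d = -248
  216a + 36b + 6c + d = -400
  343a + 49b + 7c + d = -600
Solving the system yields a = -1, b = -6, c = 5, d = 2.
So p(t) = -t^3 - 6t^2 + 5t + 2.
The leading coefficient is -1.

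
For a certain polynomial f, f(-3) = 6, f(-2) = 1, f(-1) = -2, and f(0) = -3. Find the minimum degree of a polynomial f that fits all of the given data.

Forward differences of the values at u = -3, -2, -1, 0:
  f  : 6  1  -2  -3
  Δ  : -5  -3  -1
  Δ^2: 2  2
  Δ^3: 0
The second differences are constant (2) and nonzero, while all higher differences vanish, so the minimal degree is 2.

2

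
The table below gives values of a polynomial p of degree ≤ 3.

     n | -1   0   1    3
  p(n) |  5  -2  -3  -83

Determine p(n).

p(n) = -4n^3 + 3n^2 - 2

Write p(n) = an^3 + bn^2 + cn + d. Substituting each data point gives a linear system:
  -a + b - c + d = 5
  d = -2
  a + b + c + d = -3
  27a + 9b + 3c + d = -83
Solving the system yields a = -4, b = 3, c = 0, d = -2.
So p(n) = -4n^3 + 3n^2 - 2.
Check: p(1) = -3. ✓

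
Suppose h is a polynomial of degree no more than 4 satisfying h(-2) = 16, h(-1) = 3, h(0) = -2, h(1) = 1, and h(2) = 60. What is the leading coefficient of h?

2

Write h(x) = ax^4 + bx^3 + cx^2 + dx + e. Substituting each data point gives a linear system:
  16a - 8b + 4c - 2d + e = 16
  a - b + c - d + e = 3
  e = -2
  a + b + c + d + e = 1
  16a + 8b + 4c + 2d + e = 60
Solving the system yields a = 2, b = 4, c = 2, d = -5, e = -2.
So h(x) = 2x^4 + 4x^3 + 2x^2 - 5x - 2.
The leading coefficient is 2.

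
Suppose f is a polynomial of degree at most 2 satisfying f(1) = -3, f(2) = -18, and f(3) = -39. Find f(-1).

Forward differences of the values at s = 1, 2, 3:
  f  : -3  -18  -39
  Δ  : -15  -21
  Δ^2: -6
The second differences are constant, confirming degree 2.
Interpolating (Newton forward form) and evaluating at s = -1 gives f(-1) = 9.

9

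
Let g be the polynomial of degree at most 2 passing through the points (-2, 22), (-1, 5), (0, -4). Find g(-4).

Write g(u) = au^2 + bu + c. Substituting each data point gives a linear system:
  4a - 2b + c = 22
  a - b + c = 5
  c = -4
Solving the system yields a = 4, b = -5, c = -4.
So g(u) = 4u^2 - 5u - 4.
Then g(-4) = 80.

80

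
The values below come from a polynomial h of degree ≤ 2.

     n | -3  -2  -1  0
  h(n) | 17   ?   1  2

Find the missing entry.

On equispaced nodes a degree-2 polynomial has vanishing third forward difference, so
  - h(-3) + 3·h(-2) - 3·h(-1) + h(0) = 0.
Substituting the known values and solving for h(-2):
  3·h(-2) = 18
  h(-2) = 6.

6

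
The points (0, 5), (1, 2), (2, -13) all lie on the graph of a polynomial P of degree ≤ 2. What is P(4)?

Forward differences of the values at u = 0, 1, 2:
  P  : 5  2  -13
  Δ  : -3  -15
  Δ^2: -12
The second differences are constant, confirming degree 2.
Interpolating (Newton forward form) and evaluating at u = 4 gives P(4) = -79.

-79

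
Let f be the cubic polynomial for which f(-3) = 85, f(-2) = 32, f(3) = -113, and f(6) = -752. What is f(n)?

f(n) = -3n^3 - 2n^2 - 6n + 4

Using the Lagrange interpolation formula with nodes -3, -2, 3, 6:
  L_0(n) = (n + 2)(n - 3)(n - 6) / -54
  L_1(n) = (n + 3)(n - 3)(n - 6) / 40
  L_2(n) = (n + 3)(n + 2)(n - 6) / -90
  L_3(n) = (n + 3)(n + 2)(n - 3) / 216
Then f(n) = 85·L_0(n) + 32·L_1(n) - 113·L_2(n) - 752·L_3(n).
Expanding and collecting terms gives f(n) = -3n^3 - 2n^2 - 6n + 4.
Check: f(-3) = 85. ✓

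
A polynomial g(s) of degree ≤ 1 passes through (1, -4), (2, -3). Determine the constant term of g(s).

Write g(s) = as + b. Substituting each data point gives a linear system:
  a + b = -4
  2a + b = -3
Solving the system yields a = 1, b = -5.
So g(s) = s - 5.
The constant term is -5.

-5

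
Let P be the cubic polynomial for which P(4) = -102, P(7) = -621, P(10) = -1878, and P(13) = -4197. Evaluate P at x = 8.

Forward differences of the values at x = 4, 7, 10, 13:
  P  : -102  -621  -1878  -4197
  Δ  : -519  -1257  -2319
  Δ^2: -738  -1062
  Δ^3: -324
The third differences are constant, confirming degree 3.
Interpolating (Newton forward form) and evaluating at x = 8 gives P(8) = -942.

-942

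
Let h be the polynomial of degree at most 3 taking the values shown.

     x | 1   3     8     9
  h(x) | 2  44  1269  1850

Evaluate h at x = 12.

Using the Lagrange interpolation formula with nodes 1, 3, 8, 9:
  L_0(x) = (x - 3)(x - 8)(x - 9) / -112
  L_1(x) = (x - 1)(x - 8)(x - 9) / 60
  L_2(x) = (x - 1)(x - 3)(x - 9) / -35
  L_3(x) = (x - 1)(x - 3)(x - 8) / 48
Then h(x) = 2·L_0(x) + 44·L_1(x) + 1269·L_2(x) + 1850·L_3(x).
Expanding and collecting terms gives h(x) = 3x³ - 4x² - 2x + 5.
Evaluating at x = 12: h(12) = 4589.

4589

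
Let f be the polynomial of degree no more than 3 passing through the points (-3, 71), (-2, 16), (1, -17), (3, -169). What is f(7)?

-1649

Using the Lagrange interpolation formula with nodes -3, -2, 1, 3:
  L_0(n) = (n + 2)(n - 1)(n - 3) / -24
  L_1(n) = (n + 3)(n - 1)(n - 3) / 15
  L_2(n) = (n + 3)(n + 2)(n - 3) / -24
  L_3(n) = (n + 3)(n + 2)(n - 1) / 60
Then f(n) = 71·L_0(n) + 16·L_1(n) - 17·L_2(n) - 169·L_3(n).
Expanding and collecting terms gives f(n) = -4n³ - 5n² - 4n - 4.
Evaluating at n = 7: f(7) = -1649.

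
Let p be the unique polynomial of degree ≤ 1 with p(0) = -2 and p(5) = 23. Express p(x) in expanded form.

p(x) = 5x - 2

Using the Lagrange interpolation formula with nodes 0, 5:
  L_0(x) = (x - 5) / -5
  L_1(x) = x / 5
Then p(x) = -2·L_0(x) + 23·L_1(x).
Expanding and collecting terms gives p(x) = 5x - 2.
Check: p(0) = -2. ✓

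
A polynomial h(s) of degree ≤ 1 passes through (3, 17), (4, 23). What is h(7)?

41

Write h(s) = as + b. Substituting each data point gives a linear system:
  3a + b = 17
  4a + b = 23
Solving the system yields a = 6, b = -1.
So h(s) = 6s - 1.
Then h(7) = 41.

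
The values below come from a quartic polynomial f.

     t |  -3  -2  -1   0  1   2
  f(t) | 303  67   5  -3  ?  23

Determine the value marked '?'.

The 5 known points determine the degree-4 polynomial uniquely.
Write f(t) = at^4 + bt^3 + ct^2 + dt + e. Substituting each data point gives a linear system:
  81a - 27b + 9c - 3d + e = 303
  16a - 8b + 4c - 2d + e = 67
  a - b + c - d + e = 5
  e = -3
  16a + 8b + 4c + 2d + e = 23
Solving the system yields a = 3, b = -2, c = 0, d = -3, e = -3.
So f(t) = 3t⁴ - 2t³ - 3t - 3.
Then f(1) = -5.

-5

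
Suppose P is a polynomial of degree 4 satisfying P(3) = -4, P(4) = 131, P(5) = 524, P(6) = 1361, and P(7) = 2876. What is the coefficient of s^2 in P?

-5

Write P(s) = as^4 + bs^3 + cs^2 + ds + e. Substituting each data point gives a linear system:
  81a + 27b + 9c + 3d + e = -4
  256a + 64b + 16c + 4d + e = 131
  625a + 125b + 25c + 5d + e = 524
  1296a + 216b + 36c + 6d + e = 1361
  2401a + 343b + 49c + 7d + e = 2876
Solving the system yields a = 2, b = -5, c = -5, d = 5, e = -1.
So P(s) = 2s^4 - 5s^3 - 5s^2 + 5s - 1.
The coefficient of s^2 is -5.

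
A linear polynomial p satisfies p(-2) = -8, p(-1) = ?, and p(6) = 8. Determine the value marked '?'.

-6

The 2 known points determine the degree-1 polynomial uniquely.
Write p(n) = an + b. Substituting each data point gives a linear system:
  -2a + b = -8
  6a + b = 8
Solving the system yields a = 2, b = -4.
So p(n) = 2n - 4.
Then p(-1) = -6.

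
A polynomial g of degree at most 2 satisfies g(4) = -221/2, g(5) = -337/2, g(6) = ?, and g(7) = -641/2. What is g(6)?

-477/2

The 3 known points determine the degree-2 polynomial uniquely.
Write g(n) = an^2 + bn + c. Substituting each data point gives a linear system:
  16a + 4b + c = -221/2
  25a + 5b + c = -337/2
  49a + 7b + c = -641/2
Solving the system yields a = -6, b = -4, c = 3/2.
So g(n) = -6n^2 - 4n + 3/2.
Then g(6) = -477/2.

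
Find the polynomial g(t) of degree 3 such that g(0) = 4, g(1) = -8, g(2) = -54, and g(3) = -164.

g(t) = -5t^3 - 2t^2 - 5t + 4

Write g(t) = at^3 + bt^2 + ct + d. Substituting each data point gives a linear system:
  d = 4
  a + b + c + d = -8
  8a + 4b + 2c + d = -54
  27a + 9b + 3c + d = -164
Solving the system yields a = -5, b = -2, c = -5, d = 4.
So g(t) = -5t^3 - 2t^2 - 5t + 4.
Check: g(3) = -164. ✓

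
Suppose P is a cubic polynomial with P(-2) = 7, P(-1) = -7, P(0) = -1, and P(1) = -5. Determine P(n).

Write P(n) = an^3 + bn^2 + cn + d. Substituting each data point gives a linear system:
  -8a + 4b - 2c + d = 7
  -a + b - c + d = -7
  d = -1
  a + b + c + d = -5
Solving the system yields a = -5, b = -5, c = 6, d = -1.
So P(n) = -5n^3 - 5n^2 + 6n - 1.
Check: P(-1) = -7. ✓

P(n) = -5n^3 - 5n^2 + 6n - 1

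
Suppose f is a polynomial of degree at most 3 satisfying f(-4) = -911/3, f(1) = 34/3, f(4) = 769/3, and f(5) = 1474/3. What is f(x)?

Write f(x) = ax^3 + bx^2 + cx + d. Substituting each data point gives a linear system:
  -64a + 16b - 4c + d = -911/3
  a + b + c + d = 34/3
  64a + 16b + 4c + d = 769/3
  125a + 25b + 5c + d = 1474/3
Solving the system yields a = 4, b = -5/3, c = 6, d = 3.
So f(x) = 4x^3 - (5/3)x^2 + 6x + 3.
Check: f(5) = 1474/3. ✓

f(x) = 4x^3 - (5/3)x^2 + 6x + 3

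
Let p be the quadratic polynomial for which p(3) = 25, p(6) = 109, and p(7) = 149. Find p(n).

p(n) = 3n^2 + n - 5

Write p(n) = an^2 + bn + c. Substituting each data point gives a linear system:
  9a + 3b + c = 25
  36a + 6b + c = 109
  49a + 7b + c = 149
Solving the system yields a = 3, b = 1, c = -5.
So p(n) = 3n^2 + n - 5.
Check: p(3) = 25. ✓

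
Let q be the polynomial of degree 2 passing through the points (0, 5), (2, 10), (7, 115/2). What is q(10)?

Write q(s) = as^2 + bs + c. Substituting each data point gives a linear system:
  c = 5
  4a + 2b + c = 10
  49a + 7b + c = 115/2
Solving the system yields a = 1, b = 1/2, c = 5.
So q(s) = s^2 + (1/2)s + 5.
Then q(10) = 110.

110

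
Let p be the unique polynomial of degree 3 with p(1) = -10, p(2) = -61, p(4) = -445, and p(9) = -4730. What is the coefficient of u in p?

6

Write p(u) = au^3 + bu^2 + cu + d. Substituting each data point gives a linear system:
  a + b + c + d = -10
  8a + 4b + 2c + d = -61
  64a + 16b + 4c + d = -445
  729a + 81b + 9c + d = -4730
Solving the system yields a = -6, b = -5, c = 6, d = -5.
So p(u) = -6u^3 - 5u^2 + 6u - 5.
The coefficient of u is 6.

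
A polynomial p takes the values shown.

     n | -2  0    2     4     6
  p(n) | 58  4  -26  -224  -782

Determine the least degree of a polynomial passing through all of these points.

3

Forward differences of the values at n = -2, 0, 2, 4, 6:
  p  : 58  4  -26  -224  -782
  Δ  : -54  -30  -198  -558
  Δ^2: 24  -168  -360
  Δ^3: -192  -192
  Δ^4: 0
The third differences are constant (-192) and nonzero, while all higher differences vanish, so the minimal degree is 3.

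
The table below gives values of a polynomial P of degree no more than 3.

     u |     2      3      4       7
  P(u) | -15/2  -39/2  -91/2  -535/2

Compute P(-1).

Write P(u) = au^3 + bu^2 + cu + d. Substituting each data point gives a linear system:
  8a + 4b + 2c + d = -15/2
  27a + 9b + 3c + d = -39/2
  64a + 16b + 4c + d = -91/2
  343a + 49b + 7c + d = -535/2
Solving the system yields a = -1, b = 2, c = -3, d = -3/2.
So P(u) = -u^3 + 2u^2 - 3u - 3/2.
Then P(-1) = 9/2.

9/2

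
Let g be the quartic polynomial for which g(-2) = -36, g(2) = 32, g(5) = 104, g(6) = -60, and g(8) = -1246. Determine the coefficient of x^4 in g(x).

-1

Write g(x) = ax^4 + bx^3 + cx^2 + dx + e. Substituting each data point gives a linear system:
  16a - 8b + 4c - 2d + e = -36
  16a + 8b + 4c + 2d + e = 32
  625a + 125b + 25c + 5d + e = 104
  1296a + 216b + 36c + 6d + e = -60
  4096a + 512b + 64c + 8d + e = -1246
Solving the system yields a = -1, b = 5, c = 5, d = -3, e = -6.
So g(x) = -x⁴ + 5x³ + 5x² - 3x - 6.
The leading coefficient is -1.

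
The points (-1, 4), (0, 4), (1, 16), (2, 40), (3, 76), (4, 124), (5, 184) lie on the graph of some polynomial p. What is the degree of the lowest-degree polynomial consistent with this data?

2

Forward differences of the values at x = -1, 0, 1, 2, 3, 4, 5:
  p  : 4  4  16  40  76  124  184
  Δ  : 0  12  24  36  48  60
  Δ^2: 12  12  12  12  12
  Δ^3: 0  0  0  0
  Δ^4: 0  0  0
  Δ^5: 0  0
  Δ^6: 0
The second differences are constant (12) and nonzero, while all higher differences vanish, so the minimal degree is 2.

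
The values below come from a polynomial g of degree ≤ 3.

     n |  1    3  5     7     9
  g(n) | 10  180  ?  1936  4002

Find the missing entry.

The 4 known points determine the degree-3 polynomial uniquely.
Write g(n) = an^3 + bn^2 + cn + d. Substituting each data point gives a linear system:
  a + b + c + d = 10
  27a + 9b + 3c + d = 180
  343a + 49b + 7c + d = 1936
  729a + 81b + 9c + d = 4002
Solving the system yields a = 5, b = 4, c = 4, d = -3.
So g(n) = 5n^3 + 4n^2 + 4n - 3.
Then g(5) = 742.

742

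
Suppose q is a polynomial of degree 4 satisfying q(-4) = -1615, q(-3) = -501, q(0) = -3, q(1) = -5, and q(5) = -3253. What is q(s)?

Write q(s) = as^4 + bs^3 + cs^2 + ds + e. Substituting each data point gives a linear system:
  256a - 64b + 16c - 4d + e = -1615
  81a - 27b + 9c - 3d + e = -501
  e = -3
  a + b + c + d + e = -5
  625a + 125b + 25c + 5d + e = -3253
Solving the system yields a = -6, b = 3, c = 6, d = -5, e = -3.
So q(s) = -6s^4 + 3s^3 + 6s^2 - 5s - 3.
Check: q(5) = -3253. ✓

q(s) = -6s^4 + 3s^3 + 6s^2 - 5s - 3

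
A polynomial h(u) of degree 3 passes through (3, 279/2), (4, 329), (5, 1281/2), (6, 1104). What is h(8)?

2607

Write h(u) = au^3 + bu^2 + cu + d. Substituting each data point gives a linear system:
  27a + 9b + 3c + d = 279/2
  64a + 16b + 4c + d = 329
  125a + 25b + 5c + d = 1281/2
  216a + 36b + 6c + d = 1104
Solving the system yields a = 5, b = 1, c = -5/2, d = 3.
So h(u) = 5u³ + u² - (5/2)u + 3.
Then h(8) = 2607.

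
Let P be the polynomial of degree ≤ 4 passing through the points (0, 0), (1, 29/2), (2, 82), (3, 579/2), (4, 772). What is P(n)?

P(n) = 2n^4 + (5/2)n^3 + 5n^2 + 5n

Write P(n) = an^4 + bn^3 + cn^2 + dn + e. Substituting each data point gives a linear system:
  e = 0
  a + b + c + d + e = 29/2
  16a + 8b + 4c + 2d + e = 82
  81a + 27b + 9c + 3d + e = 579/2
  256a + 64b + 16c + 4d + e = 772
Solving the system yields a = 2, b = 5/2, c = 5, d = 5, e = 0.
So P(n) = 2n^4 + (5/2)n^3 + 5n^2 + 5n.
Check: P(0) = 0. ✓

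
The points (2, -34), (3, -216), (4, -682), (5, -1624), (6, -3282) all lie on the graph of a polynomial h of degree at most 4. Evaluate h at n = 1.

8

Write h(n) = an^4 + bn^3 + cn^2 + dn + e. Substituting each data point gives a linear system:
  16a + 8b + 4c + 2d + e = -34
  81a + 27b + 9c + 3d + e = -216
  256a + 64b + 16c + 4d + e = -682
  625a + 125b + 25c + 5d + e = -1624
  1296a + 216b + 36c + 6d + e = -3282
Solving the system yields a = -2, b = -4, c = 4, d = 4, e = 6.
So h(n) = -2n⁴ - 4n³ + 4n² + 4n + 6.
Then h(1) = 8.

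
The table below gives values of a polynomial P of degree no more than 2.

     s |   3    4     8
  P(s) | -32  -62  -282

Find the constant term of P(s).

Write P(s) = as^2 + bs + c. Substituting each data point gives a linear system:
  9a + 3b + c = -32
  16a + 4b + c = -62
  64a + 8b + c = -282
Solving the system yields a = -5, b = 5, c = -2.
So P(s) = -5s^2 + 5s - 2.
The constant term is -2.

-2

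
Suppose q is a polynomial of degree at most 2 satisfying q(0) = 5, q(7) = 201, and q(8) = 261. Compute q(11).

489

Write q(u) = au^2 + bu + c. Substituting each data point gives a linear system:
  c = 5
  49a + 7b + c = 201
  64a + 8b + c = 261
Solving the system yields a = 4, b = 0, c = 5.
So q(u) = 4u² + 5.
Then q(11) = 489.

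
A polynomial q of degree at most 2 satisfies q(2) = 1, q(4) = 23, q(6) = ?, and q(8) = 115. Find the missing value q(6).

61

On equispaced nodes a degree-2 polynomial has vanishing third forward difference, so
  - q(2) + 3·q(4) - 3·q(6) + q(8) = 0.
Substituting the known values and solving for q(6):
  -3·q(6) = -183
  q(6) = 61.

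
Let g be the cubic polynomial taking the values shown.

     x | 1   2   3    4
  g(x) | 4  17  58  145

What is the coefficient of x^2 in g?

Write g(x) = ax^3 + bx^2 + cx + d. Substituting each data point gives a linear system:
  a + b + c + d = 4
  8a + 4b + 2c + d = 17
  27a + 9b + 3c + d = 58
  64a + 16b + 4c + d = 145
Solving the system yields a = 3, b = -4, c = 4, d = 1.
So g(x) = 3x^3 - 4x^2 + 4x + 1.
The coefficient of x^2 is -4.

-4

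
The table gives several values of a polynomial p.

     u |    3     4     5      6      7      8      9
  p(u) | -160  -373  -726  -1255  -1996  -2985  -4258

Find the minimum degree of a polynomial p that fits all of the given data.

Forward differences of the values at u = 3, 4, 5, 6, 7, 8, 9:
  p  : -160  -373  -726  -1255  -1996  -2985  -4258
  Δ  : -213  -353  -529  -741  -989  -1273
  Δ^2: -140  -176  -212  -248  -284
  Δ^3: -36  -36  -36  -36
  Δ^4: 0  0  0
  Δ^5: 0  0
  Δ^6: 0
The third differences are constant (-36) and nonzero, while all higher differences vanish, so the minimal degree is 3.

3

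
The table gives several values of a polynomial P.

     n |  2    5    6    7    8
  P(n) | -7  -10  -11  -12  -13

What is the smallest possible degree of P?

1

Divided differences on the nodes 2, 5, 6, 7, 8:
  order 0: -7  -10  -11  -12  -13
  order 1: -1  -1  -1  -1
  order 2: 0  0  0
  order 3: 0  0
  order 4: 0
The order-1 divided differences are all -1 (nonzero) and every higher order vanishes, so the data lies on a polynomial of degree exactly 1.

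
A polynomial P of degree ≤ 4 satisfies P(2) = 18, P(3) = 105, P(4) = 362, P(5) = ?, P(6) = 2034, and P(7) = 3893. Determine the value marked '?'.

The 5 known points determine the degree-4 polynomial uniquely.
Write P(u) = au^4 + bu^3 + cu^2 + du + e. Substituting each data point gives a linear system:
  16a + 8b + 4c + 2d + e = 18
  81a + 27b + 9c + 3d + e = 105
  256a + 64b + 16c + 4d + e = 362
  1296a + 216b + 36c + 6d + e = 2034
  2401a + 343b + 49c + 7d + e = 3893
Solving the system yields a = 2, b = -3, c = 2, d = 4, e = -6.
So P(u) = 2u^4 - 3u^3 + 2u^2 + 4u - 6.
Then P(5) = 939.

939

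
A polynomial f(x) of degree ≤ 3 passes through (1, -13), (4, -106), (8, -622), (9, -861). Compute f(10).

Write f(x) = ax^3 + bx^2 + cx + d. Substituting each data point gives a linear system:
  a + b + c + d = -13
  64a + 16b + 4c + d = -106
  512a + 64b + 8c + d = -622
  729a + 81b + 9c + d = -861
Solving the system yields a = -1, b = -1, c = -5, d = -6.
So f(x) = -x³ - x² - 5x - 6.
Then f(10) = -1156.

-1156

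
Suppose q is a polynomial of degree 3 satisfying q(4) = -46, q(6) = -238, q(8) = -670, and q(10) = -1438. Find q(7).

-418

Forward differences of the values at s = 4, 6, 8, 10:
  q  : -46  -238  -670  -1438
  Δ  : -192  -432  -768
  Δ^2: -240  -336
  Δ^3: -96
The third differences are constant, confirming degree 3.
Interpolating (Newton forward form) and evaluating at s = 7 gives q(7) = -418.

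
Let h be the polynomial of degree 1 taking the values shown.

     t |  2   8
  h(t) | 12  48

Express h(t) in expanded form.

h(t) = 6t

Using the Lagrange interpolation formula with nodes 2, 8:
  L_0(t) = (t - 8) / -6
  L_1(t) = (t - 2) / 6
Then h(t) = 12·L_0(t) + 48·L_1(t).
Expanding and collecting terms gives h(t) = 6t.
Check: h(8) = 48. ✓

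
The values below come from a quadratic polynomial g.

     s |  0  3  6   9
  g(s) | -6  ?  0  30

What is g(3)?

-12

On equispaced nodes a degree-2 polynomial has vanishing third forward difference, so
  - g(0) + 3·g(3) - 3·g(6) + g(9) = 0.
Substituting the known values and solving for g(3):
  3·g(3) = -36
  g(3) = -12.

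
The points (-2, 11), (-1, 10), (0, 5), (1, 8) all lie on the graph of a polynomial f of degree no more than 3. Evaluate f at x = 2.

Forward differences of the values at x = -2, -1, 0, 1:
  f  : 11  10  5  8
  Δ  : -1  -5  3
  Δ^2: -4  8
  Δ^3: 12
The third differences are constant, confirming degree 3.
Interpolating (Newton forward form) and evaluating at x = 2 gives f(2) = 31.

31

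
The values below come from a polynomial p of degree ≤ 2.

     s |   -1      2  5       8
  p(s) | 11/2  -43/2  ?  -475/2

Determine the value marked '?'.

The 3 known points determine the degree-2 polynomial uniquely.
Write p(s) = as^2 + bs + c. Substituting each data point gives a linear system:
  a - b + c = 11/2
  4a + 2b + c = -43/2
  64a + 8b + c = -475/2
Solving the system yields a = -3, b = -6, c = 5/2.
So p(s) = -3s^2 - 6s + 5/2.
Then p(5) = -205/2.

-205/2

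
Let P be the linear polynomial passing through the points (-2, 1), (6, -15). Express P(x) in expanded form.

Using the Lagrange interpolation formula with nodes -2, 6:
  L_0(x) = (x - 6) / -8
  L_1(x) = (x + 2) / 8
Then P(x) = 1·L_0(x) - 15·L_1(x).
Expanding and collecting terms gives P(x) = -2x - 3.
Check: P(6) = -15. ✓

P(x) = -2x - 3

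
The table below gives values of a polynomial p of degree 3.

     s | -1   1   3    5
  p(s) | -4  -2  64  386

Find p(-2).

-41

Write p(s) = as^3 + bs^2 + cs + d. Substituting each data point gives a linear system:
  -a + b - c + d = -4
  a + b + c + d = -2
  27a + 9b + 3c + d = 64
  125a + 25b + 5c + d = 386
Solving the system yields a = 4, b = -4, c = -3, d = 1.
So p(s) = 4s^3 - 4s^2 - 3s + 1.
Then p(-2) = -41.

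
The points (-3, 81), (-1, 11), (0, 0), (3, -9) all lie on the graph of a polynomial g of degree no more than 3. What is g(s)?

g(s) = -s^3 + 4s^2 - 6s

Write g(s) = as^3 + bs^2 + cs + d. Substituting each data point gives a linear system:
  -27a + 9b - 3c + d = 81
  -a + b - c + d = 11
  d = 0
  27a + 9b + 3c + d = -9
Solving the system yields a = -1, b = 4, c = -6, d = 0.
So g(s) = -s^3 + 4s^2 - 6s.
Check: g(0) = 0. ✓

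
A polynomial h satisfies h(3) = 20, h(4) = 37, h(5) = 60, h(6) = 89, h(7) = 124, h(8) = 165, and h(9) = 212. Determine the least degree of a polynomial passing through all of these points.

Forward differences of the values at s = 3, 4, 5, 6, 7, 8, 9:
  h  : 20  37  60  89  124  165  212
  Δ  : 17  23  29  35  41  47
  Δ^2: 6  6  6  6  6
  Δ^3: 0  0  0  0
  Δ^4: 0  0  0
  Δ^5: 0  0
  Δ^6: 0
The second differences are constant (6) and nonzero, while all higher differences vanish, so the minimal degree is 2.

2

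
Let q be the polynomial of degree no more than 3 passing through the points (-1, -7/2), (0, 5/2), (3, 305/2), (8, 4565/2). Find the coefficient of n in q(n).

Write q(n) = an^3 + bn^2 + cn + d. Substituting each data point gives a linear system:
  -a + b - c + d = -7/2
  d = 5/2
  27a + 9b + 3c + d = 305/2
  512a + 64b + 8c + d = 4565/2
Solving the system yields a = 4, b = 3, c = 5, d = 5/2.
So q(n) = 4n^3 + 3n^2 + 5n + 5/2.
The coefficient of n is 5.

5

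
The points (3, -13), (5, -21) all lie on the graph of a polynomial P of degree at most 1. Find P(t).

P(t) = -4t - 1

Using the Lagrange interpolation formula with nodes 3, 5:
  L_0(t) = (t - 5) / -2
  L_1(t) = (t - 3) / 2
Then P(t) = -13·L_0(t) - 21·L_1(t).
Expanding and collecting terms gives P(t) = -4t - 1.
Check: P(3) = -13. ✓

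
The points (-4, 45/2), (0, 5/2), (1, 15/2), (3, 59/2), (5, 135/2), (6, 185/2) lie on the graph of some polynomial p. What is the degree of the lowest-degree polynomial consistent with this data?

Divided differences on the nodes -4, 0, 1, 3, 5, 6:
  order 0: 45/2  5/2  15/2  59/2  135/2  185/2
  order 1: -5  5  11  19  25
  order 2: 2  2  2  2
  order 3: 0  0  0
  order 4: 0  0
  order 5: 0
The order-2 divided differences are all 2 (nonzero) and every higher order vanishes, so the data lies on a polynomial of degree exactly 2.

2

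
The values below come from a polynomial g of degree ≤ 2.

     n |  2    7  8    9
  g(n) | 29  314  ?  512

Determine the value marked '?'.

The 3 known points determine the degree-2 polynomial uniquely.
Write g(n) = an^2 + bn + c. Substituting each data point gives a linear system:
  4a + 2b + c = 29
  49a + 7b + c = 314
  81a + 9b + c = 512
Solving the system yields a = 6, b = 3, c = -1.
So g(n) = 6n^2 + 3n - 1.
Then g(8) = 407.

407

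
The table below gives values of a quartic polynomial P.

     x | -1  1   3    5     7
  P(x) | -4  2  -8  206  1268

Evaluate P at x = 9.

4186

Using the Lagrange interpolation formula with nodes -1, 1, 3, 5, 7:
  L_0(x) = (x - 1)(x - 3)(x - 5)(x - 7) / 384
  L_1(x) = (x + 1)(x - 3)(x - 5)(x - 7) / -96
  L_2(x) = (x + 1)(x - 1)(x - 5)(x - 7) / 64
  L_3(x) = (x + 1)(x - 1)(x - 3)(x - 7) / -96
  L_4(x) = (x + 1)(x - 1)(x - 3)(x - 5) / 384
Then P(x) = -4·L_0(x) + 2·L_1(x) - 8·L_2(x) + 206·L_3(x) + 1268·L_4(x).
Expanding and collecting terms gives P(x) = x^4 - 3x^3 - 3x^2 + 6x + 1.
Evaluating at x = 9: P(9) = 4186.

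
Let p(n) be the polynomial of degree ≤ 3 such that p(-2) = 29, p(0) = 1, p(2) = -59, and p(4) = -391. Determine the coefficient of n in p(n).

-2

Write p(n) = an^3 + bn^2 + cn + d. Substituting each data point gives a linear system:
  -8a + 4b - 2c + d = 29
  d = 1
  8a + 4b + 2c + d = -59
  64a + 16b + 4c + d = -391
Solving the system yields a = -5, b = -4, c = -2, d = 1.
So p(n) = -5n^3 - 4n^2 - 2n + 1.
The coefficient of n is -2.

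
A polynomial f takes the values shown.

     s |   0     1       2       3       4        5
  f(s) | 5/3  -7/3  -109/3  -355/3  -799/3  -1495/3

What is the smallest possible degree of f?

Forward differences of the values at s = 0, 1, 2, 3, 4, 5:
  f  : 5/3  -7/3  -109/3  -355/3  -799/3  -1495/3
  Δ  : -4  -34  -82  -148  -232
  Δ^2: -30  -48  -66  -84
  Δ^3: -18  -18  -18
  Δ^4: 0  0
  Δ^5: 0
The third differences are constant (-18) and nonzero, while all higher differences vanish, so the minimal degree is 3.

3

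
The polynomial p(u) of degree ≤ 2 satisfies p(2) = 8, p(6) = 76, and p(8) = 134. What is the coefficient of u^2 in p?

2

Write p(u) = au^2 + bu + c. Substituting each data point gives a linear system:
  4a + 2b + c = 8
  36a + 6b + c = 76
  64a + 8b + c = 134
Solving the system yields a = 2, b = 1, c = -2.
So p(u) = 2u^2 + u - 2.
The leading coefficient is 2.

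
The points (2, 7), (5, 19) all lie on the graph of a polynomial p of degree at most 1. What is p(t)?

p(t) = 4t - 1

Using the Lagrange interpolation formula with nodes 2, 5:
  L_0(t) = (t - 5) / -3
  L_1(t) = (t - 2) / 3
Then p(t) = 7·L_0(t) + 19·L_1(t).
Expanding and collecting terms gives p(t) = 4t - 1.
Check: p(2) = 7. ✓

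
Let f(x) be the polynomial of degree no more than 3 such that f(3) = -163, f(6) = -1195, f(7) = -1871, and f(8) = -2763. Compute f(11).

-7035

Write f(x) = ax^3 + bx^2 + cx + d. Substituting each data point gives a linear system:
  27a + 9b + 3c + d = -163
  216a + 36b + 6c + d = -1195
  343a + 49b + 7c + d = -1871
  512a + 64b + 8c + d = -2763
Solving the system yields a = -5, b = -3, c = -2, d = 5.
So f(x) = -5x^3 - 3x^2 - 2x + 5.
Then f(11) = -7035.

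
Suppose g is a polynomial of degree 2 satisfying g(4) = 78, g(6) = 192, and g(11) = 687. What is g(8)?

Write g(x) = ax^2 + bx + c. Substituting each data point gives a linear system:
  16a + 4b + c = 78
  36a + 6b + c = 192
  121a + 11b + c = 687
Solving the system yields a = 6, b = -3, c = -6.
So g(x) = 6x² - 3x - 6.
Then g(8) = 354.

354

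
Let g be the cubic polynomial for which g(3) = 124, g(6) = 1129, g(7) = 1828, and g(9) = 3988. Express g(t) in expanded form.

Using the Lagrange interpolation formula with nodes 3, 6, 7, 9:
  L_0(t) = (t - 6)(t - 7)(t - 9) / -72
  L_1(t) = (t - 3)(t - 7)(t - 9) / 9
  L_2(t) = (t - 3)(t - 6)(t - 9) / -8
  L_3(t) = (t - 3)(t - 6)(t - 7) / 36
Then g(t) = 124·L_0(t) + 1129·L_1(t) + 1828·L_2(t) + 3988·L_3(t).
Expanding and collecting terms gives g(t) = 6t³ - 5t² + 2t + 1.
Check: g(9) = 3988. ✓

g(t) = 6t^3 - 5t^2 + 2t + 1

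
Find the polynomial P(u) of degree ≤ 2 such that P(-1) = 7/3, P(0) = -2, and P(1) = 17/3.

Write P(u) = au^2 + bu + c. Substituting each data point gives a linear system:
  a - b + c = 7/3
  c = -2
  a + b + c = 17/3
Solving the system yields a = 6, b = 5/3, c = -2.
So P(u) = 6u² + (5/3)u - 2.
Check: P(1) = 17/3. ✓

P(u) = 6u^2 + (5/3)u - 2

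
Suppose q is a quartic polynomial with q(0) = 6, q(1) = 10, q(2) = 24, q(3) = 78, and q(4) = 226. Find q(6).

1140

Using the Lagrange interpolation formula with nodes 0, 1, 2, 3, 4:
  L_0(n) = (n - 1)(n - 2)(n - 3)(n - 4) / 24
  L_1(n) = n(n - 2)(n - 3)(n - 4) / -6
  L_2(n) = n(n - 1)(n - 3)(n - 4) / 4
  L_3(n) = n(n - 1)(n - 2)(n - 4) / -6
  L_4(n) = n(n - 1)(n - 2)(n - 3) / 24
Then q(n) = 6·L_0(n) + 10·L_1(n) + 24·L_2(n) + 78·L_3(n) + 226·L_4(n).
Expanding and collecting terms gives q(n) = n^4 - n^3 + n^2 + 3n + 6.
Evaluating at n = 6: q(6) = 1140.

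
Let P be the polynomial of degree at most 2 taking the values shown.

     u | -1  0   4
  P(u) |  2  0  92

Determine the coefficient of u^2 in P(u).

5

Write P(u) = au^2 + bu + c. Substituting each data point gives a linear system:
  a - b + c = 2
  c = 0
  16a + 4b + c = 92
Solving the system yields a = 5, b = 3, c = 0.
So P(u) = 5u² + 3u.
The leading coefficient is 5.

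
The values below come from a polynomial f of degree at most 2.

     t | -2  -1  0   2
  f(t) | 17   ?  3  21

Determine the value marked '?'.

6

The 3 known points determine the degree-2 polynomial uniquely.
Write f(t) = at^2 + bt + c. Substituting each data point gives a linear system:
  4a - 2b + c = 17
  c = 3
  4a + 2b + c = 21
Solving the system yields a = 4, b = 1, c = 3.
So f(t) = 4t^2 + t + 3.
Then f(-1) = 6.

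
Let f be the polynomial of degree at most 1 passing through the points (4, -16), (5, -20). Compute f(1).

-4

Using the Lagrange interpolation formula with nodes 4, 5:
  L_0(n) = (n - 5) / -1
  L_1(n) = (n - 4) / 1
Then f(n) = -16·L_0(n) - 20·L_1(n).
Expanding and collecting terms gives f(n) = -4n.
Evaluating at n = 1: f(1) = -4.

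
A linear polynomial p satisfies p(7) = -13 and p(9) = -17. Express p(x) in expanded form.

Using the Lagrange interpolation formula with nodes 7, 9:
  L_0(x) = (x - 9) / -2
  L_1(x) = (x - 7) / 2
Then p(x) = -13·L_0(x) - 17·L_1(x).
Expanding and collecting terms gives p(x) = -2x + 1.
Check: p(9) = -17. ✓

p(x) = -2x + 1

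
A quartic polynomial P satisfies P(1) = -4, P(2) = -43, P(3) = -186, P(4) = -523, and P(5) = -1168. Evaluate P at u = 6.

Write P(u) = au^4 + bu^3 + cu^2 + du + e. Substituting each data point gives a linear system:
  a + b + c + d + e = -4
  16a + 8b + 4c + 2d + e = -43
  81a + 27b + 9c + 3d + e = -186
  256a + 64b + 16c + 4d + e = -523
  625a + 125b + 25c + 5d + e = -1168
Solving the system yields a = -1, b = -5, c = 3, d = 2, e = -3.
So P(u) = -u⁴ - 5u³ + 3u² + 2u - 3.
Then P(6) = -2259.

-2259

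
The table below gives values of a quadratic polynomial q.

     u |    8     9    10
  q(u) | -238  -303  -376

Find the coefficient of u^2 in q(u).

-4

Write q(u) = au^2 + bu + c. Substituting each data point gives a linear system:
  64a + 8b + c = -238
  81a + 9b + c = -303
  100a + 10b + c = -376
Solving the system yields a = -4, b = 3, c = -6.
So q(u) = -4u^2 + 3u - 6.
The leading coefficient is -4.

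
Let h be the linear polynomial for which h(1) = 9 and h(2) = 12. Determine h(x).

Write h(x) = ax + b. Substituting each data point gives a linear system:
  a + b = 9
  2a + b = 12
Solving the system yields a = 3, b = 6.
So h(x) = 3x + 6.
Check: h(2) = 12. ✓

h(x) = 3x + 6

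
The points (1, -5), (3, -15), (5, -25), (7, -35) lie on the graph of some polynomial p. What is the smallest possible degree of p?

Forward differences of the values at u = 1, 3, 5, 7:
  p  : -5  -15  -25  -35
  Δ  : -10  -10  -10
  Δ^2: 0  0
  Δ^3: 0
The first differences are constant (-10) and nonzero, while all higher differences vanish, so the minimal degree is 1.

1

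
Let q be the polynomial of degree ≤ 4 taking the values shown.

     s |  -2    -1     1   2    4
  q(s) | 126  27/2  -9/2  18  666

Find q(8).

Using the Lagrange interpolation formula with nodes -2, -1, 1, 2, 4:
  L_0(s) = (s + 1)(s - 1)(s - 2)(s - 4) / 72
  L_1(s) = (s + 2)(s - 1)(s - 2)(s - 4) / -30
  L_2(s) = (s + 2)(s + 1)(s - 2)(s - 4) / 18
  L_3(s) = (s + 2)(s + 1)(s - 1)(s - 4) / -24
  L_4(s) = (s + 2)(s + 1)(s - 1)(s - 2) / 180
Then q(s) = 126·L_0(s) + 27/2·L_1(s) - 9/2·L_2(s) + 18·L_3(s) + 666·L_4(s).
Expanding and collecting terms gives q(s) = 4s^4 - 6s^3 + (5/2)s^2 - 3s - 2.
Evaluating at s = 8: q(8) = 13446.

13446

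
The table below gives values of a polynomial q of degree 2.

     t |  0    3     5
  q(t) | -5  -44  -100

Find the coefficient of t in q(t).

Write q(t) = at^2 + bt + c. Substituting each data point gives a linear system:
  c = -5
  9a + 3b + c = -44
  25a + 5b + c = -100
Solving the system yields a = -3, b = -4, c = -5.
So q(t) = -3t² - 4t - 5.
The coefficient of t is -4.

-4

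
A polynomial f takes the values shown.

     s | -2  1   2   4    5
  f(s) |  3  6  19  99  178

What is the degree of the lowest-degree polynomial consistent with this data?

3

Divided differences on the nodes -2, 1, 2, 4, 5:
  order 0: 3  6  19  99  178
  order 1: 1  13  40  79
  order 2: 3  9  13
  order 3: 1  1
  order 4: 0
The order-3 divided differences are all 1 (nonzero) and every higher order vanishes, so the data lies on a polynomial of degree exactly 3.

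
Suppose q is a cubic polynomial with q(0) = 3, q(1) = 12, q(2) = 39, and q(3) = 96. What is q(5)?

Forward differences of the values at s = 0, 1, 2, 3:
  q  : 3  12  39  96
  Δ  : 9  27  57
  Δ^2: 18  30
  Δ^3: 12
The third differences are constant, confirming degree 3.
Interpolating (Newton forward form) and evaluating at s = 5 gives q(5) = 348.

348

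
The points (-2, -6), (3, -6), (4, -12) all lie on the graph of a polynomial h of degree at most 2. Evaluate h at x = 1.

0

Write h(x) = ax^2 + bx + c. Substituting each data point gives a linear system:
  4a - 2b + c = -6
  9a + 3b + c = -6
  16a + 4b + c = -12
Solving the system yields a = -1, b = 1, c = 0.
So h(x) = -x^2 + x.
Then h(1) = 0.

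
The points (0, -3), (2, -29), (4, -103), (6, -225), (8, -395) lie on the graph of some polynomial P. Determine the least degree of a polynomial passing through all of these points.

2

Forward differences of the values at u = 0, 2, 4, 6, 8:
  P  : -3  -29  -103  -225  -395
  Δ  : -26  -74  -122  -170
  Δ^2: -48  -48  -48
  Δ^3: 0  0
  Δ^4: 0
The second differences are constant (-48) and nonzero, while all higher differences vanish, so the minimal degree is 2.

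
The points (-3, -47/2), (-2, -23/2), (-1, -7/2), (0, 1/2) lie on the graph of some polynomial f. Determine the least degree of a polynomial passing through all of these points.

2

Forward differences of the values at x = -3, -2, -1, 0:
  f  : -47/2  -23/2  -7/2  1/2
  Δ  : 12  8  4
  Δ^2: -4  -4
  Δ^3: 0
The second differences are constant (-4) and nonzero, while all higher differences vanish, so the minimal degree is 2.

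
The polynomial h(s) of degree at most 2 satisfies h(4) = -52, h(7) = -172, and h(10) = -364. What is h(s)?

h(s) = -4s^2 + 4s - 4

Write h(s) = as^2 + bs + c. Substituting each data point gives a linear system:
  16a + 4b + c = -52
  49a + 7b + c = -172
  100a + 10b + c = -364
Solving the system yields a = -4, b = 4, c = -4.
So h(s) = -4s^2 + 4s - 4.
Check: h(10) = -364. ✓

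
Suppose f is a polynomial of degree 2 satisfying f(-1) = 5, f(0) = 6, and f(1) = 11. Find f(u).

f(u) = 2u^2 + 3u + 6

Using the Lagrange interpolation formula with nodes -1, 0, 1:
  L_0(u) = u(u - 1) / 2
  L_1(u) = (u + 1)(u - 1) / -1
  L_2(u) = (u + 1)u / 2
Then f(u) = 5·L_0(u) + 6·L_1(u) + 11·L_2(u).
Expanding and collecting terms gives f(u) = 2u^2 + 3u + 6.
Check: f(-1) = 5. ✓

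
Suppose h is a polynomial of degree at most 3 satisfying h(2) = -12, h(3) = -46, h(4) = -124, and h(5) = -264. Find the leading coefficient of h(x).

Write h(x) = ax^3 + bx^2 + cx + d. Substituting each data point gives a linear system:
  8a + 4b + 2c + d = -12
  27a + 9b + 3c + d = -46
  64a + 16b + 4c + d = -124
  125a + 25b + 5c + d = -264
Solving the system yields a = -3, b = 5, c = -2, d = -4.
So h(x) = -3x³ + 5x² - 2x - 4.
The leading coefficient is -3.

-3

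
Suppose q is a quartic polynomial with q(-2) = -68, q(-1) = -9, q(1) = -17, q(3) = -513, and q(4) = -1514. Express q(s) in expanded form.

q(s) = -5s^4 - 3s^3 - 2s^2 - s - 6

Write q(s) = as^4 + bs^3 + cs^2 + ds + e. Substituting each data point gives a linear system:
  16a - 8b + 4c - 2d + e = -68
  a - b + c - d + e = -9
  a + b + c + d + e = -17
  81a + 27b + 9c + 3d + e = -513
  256a + 64b + 16c + 4d + e = -1514
Solving the system yields a = -5, b = -3, c = -2, d = -1, e = -6.
So q(s) = -5s^4 - 3s^3 - 2s^2 - s - 6.
Check: q(4) = -1514. ✓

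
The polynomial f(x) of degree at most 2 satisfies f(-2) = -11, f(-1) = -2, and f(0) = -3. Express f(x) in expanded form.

f(x) = -5x^2 - 6x - 3

Write f(x) = ax^2 + bx + c. Substituting each data point gives a linear system:
  4a - 2b + c = -11
  a - b + c = -2
  c = -3
Solving the system yields a = -5, b = -6, c = -3.
So f(x) = -5x^2 - 6x - 3.
Check: f(-2) = -11. ✓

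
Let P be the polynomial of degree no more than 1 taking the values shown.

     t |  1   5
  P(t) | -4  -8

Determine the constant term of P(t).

-3

Write P(t) = at + b. Substituting each data point gives a linear system:
  a + b = -4
  5a + b = -8
Solving the system yields a = -1, b = -3.
So P(t) = -t - 3.
The constant term is -3.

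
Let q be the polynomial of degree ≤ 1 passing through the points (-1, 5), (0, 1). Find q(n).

Using the Lagrange interpolation formula with nodes -1, 0:
  L_0(n) = n / -1
  L_1(n) = (n + 1) / 1
Then q(n) = 5·L_0(n) + 1·L_1(n).
Expanding and collecting terms gives q(n) = -4n + 1.
Check: q(0) = 1. ✓

q(n) = -4n + 1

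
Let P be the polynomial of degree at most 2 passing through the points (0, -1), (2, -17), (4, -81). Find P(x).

P(x) = -6x^2 + 4x - 1

Write P(x) = ax^2 + bx + c. Substituting each data point gives a linear system:
  c = -1
  4a + 2b + c = -17
  16a + 4b + c = -81
Solving the system yields a = -6, b = 4, c = -1.
So P(x) = -6x² + 4x - 1.
Check: P(2) = -17. ✓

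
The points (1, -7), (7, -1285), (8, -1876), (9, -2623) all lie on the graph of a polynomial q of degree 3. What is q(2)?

Write q(x) = ax^3 + bx^2 + cx + d. Substituting each data point gives a linear system:
  a + b + c + d = -7
  343a + 49b + 7c + d = -1285
  512a + 64b + 8c + d = -1876
  729a + 81b + 9c + d = -2623
Solving the system yields a = -3, b = -6, c = 6, d = -4.
So q(x) = -3x^3 - 6x^2 + 6x - 4.
Then q(2) = -40.

-40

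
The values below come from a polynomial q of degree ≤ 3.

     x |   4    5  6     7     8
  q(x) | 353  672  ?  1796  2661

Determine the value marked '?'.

1143

The 4 known points determine the degree-3 polynomial uniquely.
Write q(x) = ax^3 + bx^2 + cx + d. Substituting each data point gives a linear system:
  64a + 16b + 4c + d = 353
  125a + 25b + 5c + d = 672
  343a + 49b + 7c + d = 1796
  512a + 64b + 8c + d = 2661
Solving the system yields a = 5, b = 1, c = 5, d = -3.
So q(x) = 5x^3 + x^2 + 5x - 3.
Then q(6) = 1143.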